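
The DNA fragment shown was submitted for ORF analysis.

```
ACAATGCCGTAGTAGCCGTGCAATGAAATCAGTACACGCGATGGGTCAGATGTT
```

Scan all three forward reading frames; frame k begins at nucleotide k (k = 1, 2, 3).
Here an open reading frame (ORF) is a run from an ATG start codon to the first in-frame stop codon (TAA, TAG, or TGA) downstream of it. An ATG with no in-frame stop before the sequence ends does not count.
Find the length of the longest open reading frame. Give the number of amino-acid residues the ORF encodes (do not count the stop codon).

2

Frame 1: ACA ATG CCG TAG TAG CCG TGC AAT GAA ATC AGT ACA CGC GAT GGG TCA GAT GTT — ATG at 4, stop TAG at 10 → 9 nt.
Frame 2: CAA TGC CGT AGT AGC CGT GCA ATG AAA TCA GTA CAC GCG ATG GGT CAG ATG — no ATG→stop ORF.
Frame 3: AAT GCC GTA GTA GCC GTG CAA TGA AAT CAG TAC ACG CGA TGG GTC AGA TGT — no ATG→stop ORF.
Longest: frame 1, positions 4–12, 9 nt = 3 codons = 2 aa. → 2 amino acids.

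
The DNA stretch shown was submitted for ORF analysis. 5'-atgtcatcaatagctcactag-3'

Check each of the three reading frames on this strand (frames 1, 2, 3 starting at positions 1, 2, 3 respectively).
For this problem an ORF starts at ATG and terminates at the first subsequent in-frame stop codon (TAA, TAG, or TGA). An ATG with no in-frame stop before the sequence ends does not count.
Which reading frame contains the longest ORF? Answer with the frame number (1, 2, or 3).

1

Frame 1: ATG TCA TCA ATA GCT CAC TAG — ATG at 1, stop TAG at 19 → 21 nt.
Frame 2: TGT CAT CAA TAG CTC ACT — no ATG→stop ORF.
Frame 3: GTC ATC AAT AGC TCA CTA — no ATG→stop ORF.
Longest ORF is 21 nt in frame 1 (positions 1–21).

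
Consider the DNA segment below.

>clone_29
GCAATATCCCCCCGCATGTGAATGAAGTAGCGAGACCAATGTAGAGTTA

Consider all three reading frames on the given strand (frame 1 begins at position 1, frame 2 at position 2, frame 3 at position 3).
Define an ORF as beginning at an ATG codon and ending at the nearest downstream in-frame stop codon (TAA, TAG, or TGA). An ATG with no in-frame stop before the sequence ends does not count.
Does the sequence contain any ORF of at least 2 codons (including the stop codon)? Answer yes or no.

yes

Frame 1: GCA ATA TCC CCC CGC ATG TGA ATG AAG TAG CGA GAC CAA TGT AGA GTT — ATG at 16, stop TGA at 19 → 6 nt; ATG at 22, stop TAG at 28 → 9 nt.
Frame 2: CAA TAT CCC CCC GCA TGT GAA TGA AGT AGC GAG ACC AAT GTA GAG TTA — no ATG→stop ORF.
Frame 3: AAT ATC CCC CCG CAT GTG AAT GAA GTA GCG AGA CCA ATG TAG AGT — ATG at 39, stop TAG at 42 → 6 nt.
Frame 1 has an ORF of 2 codons (positions 16–21) ≥ 2, so yes.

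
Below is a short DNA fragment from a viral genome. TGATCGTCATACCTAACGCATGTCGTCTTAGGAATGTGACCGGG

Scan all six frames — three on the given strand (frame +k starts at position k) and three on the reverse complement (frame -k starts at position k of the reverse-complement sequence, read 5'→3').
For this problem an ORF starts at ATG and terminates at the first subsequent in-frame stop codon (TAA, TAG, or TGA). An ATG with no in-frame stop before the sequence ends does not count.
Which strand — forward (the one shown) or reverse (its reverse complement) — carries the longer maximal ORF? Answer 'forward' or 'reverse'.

Reverse complement (5'→3'): CCCGGTCACATTCCTAAGACGACATGCGTTAGGTATGACGATCA
Frame +1: TGA TCG TCA TAC CTA ACG CAT GTC GTC TTA GGA ATG TGA CCG — ATG at 34, stop TGA at 37 → 6 nt.
Frame +2: GAT CGT CAT ACC TAA CGC ATG TCG TCT TAG GAA TGT GAC CGG — ATG at 20, stop TAG at 29 → 12 nt.
Frame +3: ATC GTC ATA CCT AAC GCA TGT CGT CTT AGG AAT GTG ACC GGG — no ATG→stop ORF.
Frame -1: CCC GGT CAC ATT CCT AAG ACG ACA TGC GTT AGG TAT GAC GAT — no ATG→stop ORF.
Frame -2: CCG GTC ACA TTC CTA AGA CGA CAT GCG TTA GGT ATG ACG ATC — no ATG→stop ORF.
Frame -3: CGG TCA CAT TCC TAA GAC GAC ATG CGT TAG GTA TGA CGA TCA — ATG at 24, stop TAG at 30 → 9 nt.
Forward-strand max 12 nt; reverse-strand max 9 nt. The forward strand has the longer ORF.

forward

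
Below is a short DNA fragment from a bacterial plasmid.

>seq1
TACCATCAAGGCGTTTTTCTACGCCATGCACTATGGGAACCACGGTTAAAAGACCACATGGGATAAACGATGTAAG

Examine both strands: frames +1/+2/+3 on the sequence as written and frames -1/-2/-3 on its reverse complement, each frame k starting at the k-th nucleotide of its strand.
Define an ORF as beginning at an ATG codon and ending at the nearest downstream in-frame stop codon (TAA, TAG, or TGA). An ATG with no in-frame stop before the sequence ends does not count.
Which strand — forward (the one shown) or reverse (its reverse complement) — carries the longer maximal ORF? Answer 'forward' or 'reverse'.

reverse

Reverse complement (5'→3'): CTTACATCGTTTATCCCATGTGGTCTTTTAACCGTGGTTCCCATAGTGCATGGCGTAGAAAAACGCCTTGATGGTA
Frame +1: TAC CAT CAA GGC GTT TTT CTA CGC CAT GCA CTA TGG GAA CCA CGG TTA AAA GAC CAC ATG GGA TAA ACG ATG TAA — ATG at 58, stop TAA at 64 → 9 nt; ATG at 70, stop TAA at 73 → 6 nt.
Frame +2: ACC ATC AAG GCG TTT TTC TAC GCC ATG CAC TAT GGG AAC CAC GGT TAA AAG ACC ACA TGG GAT AAA CGA TGT AAG — ATG at 26, stop TAA at 47 → 24 nt.
Frame +3: CCA TCA AGG CGT TTT TCT ACG CCA TGC ACT ATG GGA ACC ACG GTT AAA AGA CCA CAT GGG ATA AAC GAT GTA — no ATG→stop ORF.
Frame -1: CTT ACA TCG TTT ATC CCA TGT GGT CTT TTA ACC GTG GTT CCC ATA GTG CAT GGC GTA GAA AAA CGC CTT GAT GGT — no ATG→stop ORF.
Frame -2: TTA CAT CGT TTA TCC CAT GTG GTC TTT TAA CCG TGG TTC CCA TAG TGC ATG GCG TAG AAA AAC GCC TTG ATG GTA — ATG at 50, stop TAG at 56 → 9 nt.
Frame -3: TAC ATC GTT TAT CCC ATG TGG TCT TTT AAC CGT GGT TCC CAT AGT GCA TGG CGT AGA AAA ACG CCT TGA TGG — ATG at 18, stop TGA at 69 → 54 nt.
Forward-strand max 24 nt; reverse-strand max 54 nt. The reverse strand has the longer ORF.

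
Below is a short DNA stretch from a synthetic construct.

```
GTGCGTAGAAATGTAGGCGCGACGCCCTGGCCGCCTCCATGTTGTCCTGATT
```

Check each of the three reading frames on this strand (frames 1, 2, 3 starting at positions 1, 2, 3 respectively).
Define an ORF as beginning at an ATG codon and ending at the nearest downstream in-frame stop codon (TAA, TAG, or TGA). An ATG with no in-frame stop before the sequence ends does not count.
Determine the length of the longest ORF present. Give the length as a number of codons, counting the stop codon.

4

Frame 1: GTG CGT AGA AAT GTA GGC GCG ACG CCC TGG CCG CCT CCA TGT TGT CCT GAT — no ATG→stop ORF.
Frame 2: TGC GTA GAA ATG TAG GCG CGA CGC CCT GGC CGC CTC CAT GTT GTC CTG ATT — ATG at 11, stop TAG at 14 → 6 nt.
Frame 3: GCG TAG AAA TGT AGG CGC GAC GCC CTG GCC GCC TCC ATG TTG TCC TGA — ATG at 39, stop TGA at 48 → 12 nt.
Longest: frame 3, positions 39–50, 12 nt = 4 codons = 3 aa. → 4 codons.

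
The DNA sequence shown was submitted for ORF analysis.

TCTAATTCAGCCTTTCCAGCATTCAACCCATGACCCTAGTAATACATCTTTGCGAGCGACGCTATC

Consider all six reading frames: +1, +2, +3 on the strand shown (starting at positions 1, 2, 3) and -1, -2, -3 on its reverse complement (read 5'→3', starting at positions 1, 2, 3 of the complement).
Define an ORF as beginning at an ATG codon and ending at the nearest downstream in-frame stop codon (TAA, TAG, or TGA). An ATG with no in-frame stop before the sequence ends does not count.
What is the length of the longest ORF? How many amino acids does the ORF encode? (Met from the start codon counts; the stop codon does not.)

6

Reverse complement (5'→3'): GATAGCGTCGCTCGCAAAGATGTATTACTAGGGTCATGGGTTGAATGCTGGAAAGGCTGAATTAGA
Frame +1: TCT AAT TCA GCC TTT CCA GCA TTC AAC CCA TGA CCC TAG TAA TAC ATC TTT GCG AGC GAC GCT ATC — no ATG→stop ORF.
Frame +2: CTA ATT CAG CCT TTC CAG CAT TCA ACC CAT GAC CCT AGT AAT ACA TCT TTG CGA GCG ACG CTA — no ATG→stop ORF.
Frame +3: TAA TTC AGC CTT TCC AGC ATT CAA CCC ATG ACC CTA GTA ATA CAT CTT TGC GAG CGA CGC TAT — no ATG→stop ORF.
Frame -1: GAT AGC GTC GCT CGC AAA GAT GTA TTA CTA GGG TCA TGG GTT GAA TGC TGG AAA GGC TGA ATT AGA — no ATG→stop ORF.
Frame -2: ATA GCG TCG CTC GCA AAG ATG TAT TAC TAG GGT CAT GGG TTG AAT GCT GGA AAG GCT GAA TTA — ATG at 20, stop TAG at 29 → 12 nt.
Frame -3: TAG CGT CGC TCG CAA AGA TGT ATT ACT AGG GTC ATG GGT TGA ATG CTG GAA AGG CTG AAT TAG — ATG at 36, stop TGA at 42 → 9 nt; ATG at 45, stop TAG at 63 → 21 nt.
Longest: frame -3, positions 45–65, 21 nt = 7 codons = 6 aa. → 6 amino acids.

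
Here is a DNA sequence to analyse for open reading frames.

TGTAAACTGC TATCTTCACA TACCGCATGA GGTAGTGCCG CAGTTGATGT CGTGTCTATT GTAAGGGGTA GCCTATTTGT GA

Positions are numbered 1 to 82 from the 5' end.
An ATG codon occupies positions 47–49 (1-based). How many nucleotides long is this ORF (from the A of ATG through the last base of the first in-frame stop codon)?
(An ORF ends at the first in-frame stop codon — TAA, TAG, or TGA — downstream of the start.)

Codons from position 47: ATG (47–49), TCG (50–52), TGT (53–55), CTA (56–58), TTG (59–61), TAA (62–64).
TAA is the first in-frame stop; ORF spans 47–64, 18 nucleotides.

18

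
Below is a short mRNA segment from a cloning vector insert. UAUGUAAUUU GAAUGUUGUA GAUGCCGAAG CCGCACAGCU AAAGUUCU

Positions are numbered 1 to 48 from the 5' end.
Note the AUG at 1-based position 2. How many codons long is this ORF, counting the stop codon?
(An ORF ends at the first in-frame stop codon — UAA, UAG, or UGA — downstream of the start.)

Codons from position 2: AUG (2–4), UAA (5–7).
UAA is the first in-frame stop; that's 2 codons including the stop.

2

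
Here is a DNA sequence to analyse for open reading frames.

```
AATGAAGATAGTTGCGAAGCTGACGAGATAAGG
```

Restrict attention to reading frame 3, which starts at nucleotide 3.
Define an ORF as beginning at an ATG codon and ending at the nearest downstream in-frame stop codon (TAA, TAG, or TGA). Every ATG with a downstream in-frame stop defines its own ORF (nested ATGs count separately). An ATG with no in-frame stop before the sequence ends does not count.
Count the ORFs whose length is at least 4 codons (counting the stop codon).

Frame 3: TGA AGA TAG TTG CGA AGC TGA CGA GAT AAG — no ATG→stop ORF.
No ORF reaches 4 codons. Count = 0.

0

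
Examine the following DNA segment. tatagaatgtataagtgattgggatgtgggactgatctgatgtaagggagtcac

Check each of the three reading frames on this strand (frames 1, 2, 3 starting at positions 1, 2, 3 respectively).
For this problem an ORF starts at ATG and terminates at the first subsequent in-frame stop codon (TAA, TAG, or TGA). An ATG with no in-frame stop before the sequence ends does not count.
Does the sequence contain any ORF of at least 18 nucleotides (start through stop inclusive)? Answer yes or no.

Frame 1: TAT AGA ATG TAT AAG TGA TTG GGA TGT GGG ACT GAT CTG ATG TAA GGG AGT CAC — ATG at 7, stop TGA at 16 → 12 nt; ATG at 40, stop TAA at 43 → 6 nt.
Frame 2: ATA GAA TGT ATA AGT GAT TGG GAT GTG GGA CTG ATC TGA TGT AAG GGA GTC — no ATG→stop ORF.
Frame 3: TAG AAT GTA TAA GTG ATT GGG ATG TGG GAC TGA TCT GAT GTA AGG GAG TCA — ATG at 24, stop TGA at 33 → 12 nt.
Largest ORF found is 12 nucleotides < 18, so no.

no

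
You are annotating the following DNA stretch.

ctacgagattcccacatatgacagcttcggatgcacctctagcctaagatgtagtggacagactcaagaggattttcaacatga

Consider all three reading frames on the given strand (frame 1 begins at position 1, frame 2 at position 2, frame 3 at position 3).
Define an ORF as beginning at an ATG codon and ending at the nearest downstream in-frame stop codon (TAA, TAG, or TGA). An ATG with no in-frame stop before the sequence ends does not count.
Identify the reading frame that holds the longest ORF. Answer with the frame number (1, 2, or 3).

Frame 1: CTA CGA GAT TCC CAC ATA TGA CAG CTT CGG ATG CAC CTC TAG CCT AAG ATG TAG TGG ACA GAC TCA AGA GGA TTT TCA ACA TGA — ATG at 31, stop TAG at 40 → 12 nt; ATG at 49, stop TAG at 52 → 6 nt.
Frame 2: TAC GAG ATT CCC ACA TAT GAC AGC TTC GGA TGC ACC TCT AGC CTA AGA TGT AGT GGA CAG ACT CAA GAG GAT TTT CAA CAT — no ATG→stop ORF.
Frame 3: ACG AGA TTC CCA CAT ATG ACA GCT TCG GAT GCA CCT CTA GCC TAA GAT GTA GTG GAC AGA CTC AAG AGG ATT TTC AAC ATG — ATG at 18, stop TAA at 45 → 30 nt.
Longest ORF is 30 nt in frame 3 (positions 18–47).

3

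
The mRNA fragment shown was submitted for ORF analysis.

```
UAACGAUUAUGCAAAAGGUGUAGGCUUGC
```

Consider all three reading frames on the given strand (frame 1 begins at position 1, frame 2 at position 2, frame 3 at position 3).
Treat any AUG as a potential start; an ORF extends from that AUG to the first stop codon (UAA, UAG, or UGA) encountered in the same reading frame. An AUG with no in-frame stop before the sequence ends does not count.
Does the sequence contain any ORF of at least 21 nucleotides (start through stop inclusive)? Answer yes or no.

no

Frame 1: UAA CGA UUA UGC AAA AGG UGU AGG CUU — no AUG→stop ORF.
Frame 2: AAC GAU UAU GCA AAA GGU GUA GGC UUG — no AUG→stop ORF.
Frame 3: ACG AUU AUG CAA AAG GUG UAG GCU UGC — AUG at 9, stop UAG at 21 → 15 nt.
Largest ORF found is 15 nucleotides < 21, so no.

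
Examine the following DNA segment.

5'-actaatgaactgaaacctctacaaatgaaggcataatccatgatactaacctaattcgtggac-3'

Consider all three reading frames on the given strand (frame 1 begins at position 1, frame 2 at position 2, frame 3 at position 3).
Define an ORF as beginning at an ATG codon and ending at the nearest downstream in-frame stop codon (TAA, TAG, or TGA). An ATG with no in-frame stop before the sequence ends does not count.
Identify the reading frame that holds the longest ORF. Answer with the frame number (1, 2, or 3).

1

Frame 1: ACT AAT GAA CTG AAA CCT CTA CAA ATG AAG GCA TAA TCC ATG ATA CTA ACC TAA TTC GTG GAC — ATG at 25, stop TAA at 34 → 12 nt; ATG at 40, stop TAA at 52 → 15 nt.
Frame 2: CTA ATG AAC TGA AAC CTC TAC AAA TGA AGG CAT AAT CCA TGA TAC TAA CCT AAT TCG TGG — ATG at 5, stop TGA at 11 → 9 nt.
Frame 3: TAA TGA ACT GAA ACC TCT ACA AAT GAA GGC ATA ATC CAT GAT ACT AAC CTA ATT CGT GGA — no ATG→stop ORF.
Longest ORF is 15 nt in frame 1 (positions 40–54).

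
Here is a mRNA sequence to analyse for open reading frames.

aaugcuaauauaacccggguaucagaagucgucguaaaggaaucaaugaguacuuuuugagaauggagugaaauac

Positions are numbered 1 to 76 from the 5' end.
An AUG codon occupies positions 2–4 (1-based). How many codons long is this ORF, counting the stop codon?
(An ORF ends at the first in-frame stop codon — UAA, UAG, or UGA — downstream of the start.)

Codons from position 2: AUG (2–4), CUA (5–7), AUA (8–10), UAA (11–13).
UAA is the first in-frame stop; that's 4 codons including the stop.

4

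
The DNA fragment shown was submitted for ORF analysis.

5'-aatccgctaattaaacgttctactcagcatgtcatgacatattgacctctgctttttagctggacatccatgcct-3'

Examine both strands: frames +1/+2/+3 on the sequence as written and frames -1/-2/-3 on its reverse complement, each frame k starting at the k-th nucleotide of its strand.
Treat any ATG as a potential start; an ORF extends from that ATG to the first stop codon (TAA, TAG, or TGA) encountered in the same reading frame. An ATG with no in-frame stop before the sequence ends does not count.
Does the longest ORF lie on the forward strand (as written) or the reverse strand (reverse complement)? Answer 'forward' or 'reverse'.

reverse

Reverse complement (5'→3'): AGGCATGGATGTCCAGCTAAAAAGCAGAGGTCAATATGTCATGACATGCTGAGTAGAACGTTTAATTAGCGGATT
Frame +1: AAT CCG CTA ATT AAA CGT TCT ACT CAG CAT GTC ATG ACA TAT TGA CCT CTG CTT TTT AGC TGG ACA TCC ATG CCT — ATG at 34, stop TGA at 43 → 12 nt.
Frame +2: ATC CGC TAA TTA AAC GTT CTA CTC AGC ATG TCA TGA CAT ATT GAC CTC TGC TTT TTA GCT GGA CAT CCA TGC — ATG at 29, stop TGA at 35 → 9 nt.
Frame +3: TCC GCT AAT TAA ACG TTC TAC TCA GCA TGT CAT GAC ATA TTG ACC TCT GCT TTT TAG CTG GAC ATC CAT GCC — no ATG→stop ORF.
Frame -1: AGG CAT GGA TGT CCA GCT AAA AAG CAG AGG TCA ATA TGT CAT GAC ATG CTG AGT AGA ACG TTT AAT TAG CGG ATT — ATG at 46, stop TAG at 67 → 24 nt.
Frame -2: GGC ATG GAT GTC CAG CTA AAA AGC AGA GGT CAA TAT GTC ATG ACA TGC TGA GTA GAA CGT TTA ATT AGC GGA — ATG at 5, stop TGA at 50 → 48 nt; ATG at 41, stop TGA at 50 → 12 nt.
Frame -3: GCA TGG ATG TCC AGC TAA AAA GCA GAG GTC AAT ATG TCA TGA CAT GCT GAG TAG AAC GTT TAA TTA GCG GAT — ATG at 9, stop TAA at 18 → 12 nt; ATG at 36, stop TGA at 42 → 9 nt.
Forward-strand max 12 nt; reverse-strand max 48 nt. The reverse strand has the longer ORF.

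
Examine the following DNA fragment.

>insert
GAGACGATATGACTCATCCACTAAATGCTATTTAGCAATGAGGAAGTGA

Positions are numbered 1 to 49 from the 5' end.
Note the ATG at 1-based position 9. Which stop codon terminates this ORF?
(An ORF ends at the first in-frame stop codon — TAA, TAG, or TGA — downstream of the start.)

Codons from position 9: ATG (9–11), ACT (12–14), CAT (15–17), CCA (18–20), CTA (21–23), AAT (24–26), GCT (27–29), ATT (30–32), TAG (33–35).
The first in-frame stop codon is TAG.

TAG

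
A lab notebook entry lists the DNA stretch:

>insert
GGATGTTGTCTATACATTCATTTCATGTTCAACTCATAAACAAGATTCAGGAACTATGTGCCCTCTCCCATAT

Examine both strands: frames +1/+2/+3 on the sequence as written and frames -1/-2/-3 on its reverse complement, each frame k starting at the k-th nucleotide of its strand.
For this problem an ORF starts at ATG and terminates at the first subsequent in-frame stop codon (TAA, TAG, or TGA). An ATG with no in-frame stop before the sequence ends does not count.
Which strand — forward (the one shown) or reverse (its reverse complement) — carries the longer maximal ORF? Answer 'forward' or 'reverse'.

reverse

Reverse complement (5'→3'): ATATGGGAGAGGGCACATAGTTCCTGAATCTTGTTTATGAGTTGAACATGAAATGAATGTATAGACAACATCC
Frame +1: GGA TGT TGT CTA TAC ATT CAT TTC ATG TTC AAC TCA TAA ACA AGA TTC AGG AAC TAT GTG CCC TCT CCC ATA — ATG at 25, stop TAA at 37 → 15 nt.
Frame +2: GAT GTT GTC TAT ACA TTC ATT TCA TGT TCA ACT CAT AAA CAA GAT TCA GGA ACT ATG TGC CCT CTC CCA TAT — no ATG→stop ORF.
Frame +3: ATG TTG TCT ATA CAT TCA TTT CAT GTT CAA CTC ATA AAC AAG ATT CAG GAA CTA TGT GCC CTC TCC CAT — no ATG→stop ORF.
Frame -1: ATA TGG GAG AGG GCA CAT AGT TCC TGA ATC TTG TTT ATG AGT TGA ACA TGA AAT GAA TGT ATA GAC AAC ATC — ATG at 37, stop TGA at 43 → 9 nt.
Frame -2: TAT GGG AGA GGG CAC ATA GTT CCT GAA TCT TGT TTA TGA GTT GAA CAT GAA ATG AAT GTA TAG ACA ACA TCC — ATG at 53, stop TAG at 62 → 12 nt.
Frame -3: ATG GGA GAG GGC ACA TAG TTC CTG AAT CTT GTT TAT GAG TTG AAC ATG AAA TGA ATG TAT AGA CAA CAT — ATG at 3, stop TAG at 18 → 18 nt; ATG at 48, stop TGA at 54 → 9 nt.
Forward-strand max 15 nt; reverse-strand max 18 nt. The reverse strand has the longer ORF.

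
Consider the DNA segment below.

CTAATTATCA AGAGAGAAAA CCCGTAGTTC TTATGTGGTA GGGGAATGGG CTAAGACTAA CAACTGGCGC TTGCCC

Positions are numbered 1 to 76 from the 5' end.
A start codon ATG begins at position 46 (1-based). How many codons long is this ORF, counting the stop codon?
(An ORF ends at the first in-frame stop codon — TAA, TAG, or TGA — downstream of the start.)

Codons from position 46: ATG (46–48), GGC (49–51), TAA (52–54).
TAA is the first in-frame stop; that's 3 codons including the stop.

3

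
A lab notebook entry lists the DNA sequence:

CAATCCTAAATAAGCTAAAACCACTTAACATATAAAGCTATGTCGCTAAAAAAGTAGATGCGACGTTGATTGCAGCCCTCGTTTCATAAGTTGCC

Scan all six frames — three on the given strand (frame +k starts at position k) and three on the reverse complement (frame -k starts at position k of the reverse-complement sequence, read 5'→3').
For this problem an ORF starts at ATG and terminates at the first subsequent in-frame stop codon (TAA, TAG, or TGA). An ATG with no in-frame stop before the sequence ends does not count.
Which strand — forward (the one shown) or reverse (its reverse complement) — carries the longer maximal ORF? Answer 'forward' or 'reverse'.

reverse

Reverse complement (5'→3'): GGCAACTTATGAAACGAGGGCTGCAATCAACGTCGCATCTACTTTTTTAGCGACATAGCTTTATATGTTAAGTGGTTTTAGCTTATTTAGGATTG
Frame +1: CAA TCC TAA ATA AGC TAA AAC CAC TTA ACA TAT AAA GCT ATG TCG CTA AAA AAG TAG ATG CGA CGT TGA TTG CAG CCC TCG TTT CAT AAG TTG — ATG at 40, stop TAG at 55 → 18 nt; ATG at 58, stop TGA at 67 → 12 nt.
Frame +2: AAT CCT AAA TAA GCT AAA ACC ACT TAA CAT ATA AAG CTA TGT CGC TAA AAA AGT AGA TGC GAC GTT GAT TGC AGC CCT CGT TTC ATA AGT TGC — no ATG→stop ORF.
Frame +3: ATC CTA AAT AAG CTA AAA CCA CTT AAC ATA TAA AGC TAT GTC GCT AAA AAA GTA GAT GCG ACG TTG ATT GCA GCC CTC GTT TCA TAA GTT GCC — no ATG→stop ORF.
Frame -1: GGC AAC TTA TGA AAC GAG GGC TGC AAT CAA CGT CGC ATC TAC TTT TTT AGC GAC ATA GCT TTA TAT GTT AAG TGG TTT TAG CTT ATT TAG GAT — no ATG→stop ORF.
Frame -2: GCA ACT TAT GAA ACG AGG GCT GCA ATC AAC GTC GCA TCT ACT TTT TTA GCG ACA TAG CTT TAT ATG TTA AGT GGT TTT AGC TTA TTT AGG ATT — no ATG→stop ORF.
Frame -3: CAA CTT ATG AAA CGA GGG CTG CAA TCA ACG TCG CAT CTA CTT TTT TAG CGA CAT AGC TTT ATA TGT TAA GTG GTT TTA GCT TAT TTA GGA TTG — ATG at 9, stop TAG at 48 → 42 nt.
Forward-strand max 18 nt; reverse-strand max 42 nt. The reverse strand has the longer ORF.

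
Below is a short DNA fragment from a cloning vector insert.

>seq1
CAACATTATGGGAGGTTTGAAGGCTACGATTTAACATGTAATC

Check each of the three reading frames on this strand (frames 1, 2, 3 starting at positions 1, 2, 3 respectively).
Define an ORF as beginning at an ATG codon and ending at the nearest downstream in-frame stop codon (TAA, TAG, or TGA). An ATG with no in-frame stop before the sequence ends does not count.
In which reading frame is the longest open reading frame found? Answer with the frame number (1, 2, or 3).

2

Frame 1: CAA CAT TAT GGG AGG TTT GAA GGC TAC GAT TTA ACA TGT AAT — no ATG→stop ORF.
Frame 2: AAC ATT ATG GGA GGT TTG AAG GCT ACG ATT TAA CAT GTA ATC — ATG at 8, stop TAA at 32 → 27 nt.
Frame 3: ACA TTA TGG GAG GTT TGA AGG CTA CGA TTT AAC ATG TAA — ATG at 36, stop TAA at 39 → 6 nt.
Longest ORF is 27 nt in frame 2 (positions 8–34).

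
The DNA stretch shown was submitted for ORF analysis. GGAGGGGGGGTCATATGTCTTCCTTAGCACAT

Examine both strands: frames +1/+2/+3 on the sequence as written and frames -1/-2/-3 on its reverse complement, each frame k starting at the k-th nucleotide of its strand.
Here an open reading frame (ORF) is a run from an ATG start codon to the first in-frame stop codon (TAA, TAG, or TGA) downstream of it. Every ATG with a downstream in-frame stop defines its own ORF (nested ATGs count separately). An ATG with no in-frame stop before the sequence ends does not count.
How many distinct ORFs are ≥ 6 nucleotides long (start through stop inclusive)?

1

Reverse complement (5'→3'): ATGTGCTAAGGAAGACATATGACCCCCCCTCC
Frame +1: GGA GGG GGG GTC ATA TGT CTT CCT TAG CAC — no ATG→stop ORF.
Frame +2: GAG GGG GGG TCA TAT GTC TTC CTT AGC ACA — no ATG→stop ORF.
Frame +3: AGG GGG GGT CAT ATG TCT TCC TTA GCA CAT — no ATG→stop ORF.
Frame -1: ATG TGC TAA GGA AGA CAT ATG ACC CCC CCT — ATG at 1, stop TAA at 7 → 9 nt.
Frame -2: TGT GCT AAG GAA GAC ATA TGA CCC CCC CTC — no ATG→stop ORF.
Frame -3: GTG CTA AGG AAG ACA TAT GAC CCC CCC TCC — no ATG→stop ORF.
ORFs ≥ 6 nucleotides: frame -1 1–9 (9 nucleotides). Count = 1.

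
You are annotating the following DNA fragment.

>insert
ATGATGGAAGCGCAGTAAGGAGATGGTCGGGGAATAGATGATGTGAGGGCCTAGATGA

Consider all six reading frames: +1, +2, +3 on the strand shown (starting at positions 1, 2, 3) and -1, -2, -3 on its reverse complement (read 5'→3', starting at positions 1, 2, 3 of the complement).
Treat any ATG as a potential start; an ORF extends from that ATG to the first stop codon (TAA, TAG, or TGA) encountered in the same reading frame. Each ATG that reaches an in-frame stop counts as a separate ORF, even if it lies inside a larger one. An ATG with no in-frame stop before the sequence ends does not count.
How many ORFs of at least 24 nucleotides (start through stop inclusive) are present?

Reverse complement (5'→3'): TCATCTAGGCCCTCACATCATCTATTCCCCGACCATCTCCTTACTGCGCTTCCATCAT
Frame +1: ATG ATG GAA GCG CAG TAA GGA GAT GGT CGG GGA ATA GAT GAT GTG AGG GCC TAG ATG — ATG at 1, stop TAA at 16 → 18 nt; ATG at 4, stop TAA at 16 → 15 nt.
Frame +2: TGA TGG AAG CGC AGT AAG GAG ATG GTC GGG GAA TAG ATG ATG TGA GGG CCT AGA TGA — ATG at 23, stop TAG at 35 → 15 nt; ATG at 38, stop TGA at 44 → 9 nt; ATG at 41, stop TGA at 44 → 6 nt.
Frame +3: GAT GGA AGC GCA GTA AGG AGA TGG TCG GGG AAT AGA TGA TGT GAG GGC CTA GAT — no ATG→stop ORF.
Frame -1: TCA TCT AGG CCC TCA CAT CAT CTA TTC CCC GAC CAT CTC CTT ACT GCG CTT CCA TCA — no ATG→stop ORF.
Frame -2: CAT CTA GGC CCT CAC ATC ATC TAT TCC CCG ACC ATC TCC TTA CTG CGC TTC CAT CAT — no ATG→stop ORF.
Frame -3: ATC TAG GCC CTC ACA TCA TCT ATT CCC CGA CCA TCT CCT TAC TGC GCT TCC ATC — no ATG→stop ORF.
No ORF reaches 24 nucleotides. Count = 0.

0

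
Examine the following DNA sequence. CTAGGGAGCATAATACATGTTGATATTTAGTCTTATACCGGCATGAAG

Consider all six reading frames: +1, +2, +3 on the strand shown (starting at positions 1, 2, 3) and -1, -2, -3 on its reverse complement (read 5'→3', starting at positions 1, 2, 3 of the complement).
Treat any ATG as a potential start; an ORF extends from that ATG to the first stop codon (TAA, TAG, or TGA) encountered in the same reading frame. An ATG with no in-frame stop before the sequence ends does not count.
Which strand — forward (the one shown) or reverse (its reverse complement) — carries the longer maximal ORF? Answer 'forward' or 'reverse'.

Reverse complement (5'→3'): CTTCATGCCGGTATAAGACTAAATATCAACATGTATTATGCTCCCTAG
Frame +1: CTA GGG AGC ATA ATA CAT GTT GAT ATT TAG TCT TAT ACC GGC ATG AAG — no ATG→stop ORF.
Frame +2: TAG GGA GCA TAA TAC ATG TTG ATA TTT AGT CTT ATA CCG GCA TGA — ATG at 17, stop TGA at 44 → 30 nt.
Frame +3: AGG GAG CAT AAT ACA TGT TGA TAT TTA GTC TTA TAC CGG CAT GAA — no ATG→stop ORF.
Frame -1: CTT CAT GCC GGT ATA AGA CTA AAT ATC AAC ATG TAT TAT GCT CCC TAG — ATG at 31, stop TAG at 46 → 18 nt.
Frame -2: TTC ATG CCG GTA TAA GAC TAA ATA TCA ACA TGT ATT ATG CTC CCT — ATG at 5, stop TAA at 14 → 12 nt.
Frame -3: TCA TGC CGG TAT AAG ACT AAA TAT CAA CAT GTA TTA TGC TCC CTA — no ATG→stop ORF.
Forward-strand max 30 nt; reverse-strand max 18 nt. The forward strand has the longer ORF.

forward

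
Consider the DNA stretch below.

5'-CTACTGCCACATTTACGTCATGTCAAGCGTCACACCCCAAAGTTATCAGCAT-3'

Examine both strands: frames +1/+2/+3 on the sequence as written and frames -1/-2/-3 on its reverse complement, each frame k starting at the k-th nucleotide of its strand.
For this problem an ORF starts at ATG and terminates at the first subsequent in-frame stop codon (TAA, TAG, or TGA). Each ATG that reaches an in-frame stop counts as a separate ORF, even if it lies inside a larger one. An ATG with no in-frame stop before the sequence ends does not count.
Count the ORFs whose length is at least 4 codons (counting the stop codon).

Reverse complement (5'→3'): ATGCTGATAACTTTGGGGTGTGACGCTTGACATGACGTAAATGTGGCAGTAG
Frame +1: CTA CTG CCA CAT TTA CGT CAT GTC AAG CGT CAC ACC CCA AAG TTA TCA GCA — no ATG→stop ORF.
Frame +2: TAC TGC CAC ATT TAC GTC ATG TCA AGC GTC ACA CCC CAA AGT TAT CAG CAT — no ATG→stop ORF.
Frame +3: ACT GCC ACA TTT ACG TCA TGT CAA GCG TCA CAC CCC AAA GTT ATC AGC — no ATG→stop ORF.
Frame -1: ATG CTG ATA ACT TTG GGG TGT GAC GCT TGA CAT GAC GTA AAT GTG GCA GTA — ATG at 1, stop TGA at 28 → 30 nt.
Frame -2: TGC TGA TAA CTT TGG GGT GTG ACG CTT GAC ATG ACG TAA ATG TGG CAG TAG — ATG at 32, stop TAA at 38 → 9 nt; ATG at 41, stop TAG at 50 → 12 nt.
Frame -3: GCT GAT AAC TTT GGG GTG TGA CGC TTG ACA TGA CGT AAA TGT GGC AGT — no ATG→stop ORF.
ORFs ≥ 4 codons: frame -1 1–30 (10 codons), frame -2 41–52 (4 codons). Count = 2.

2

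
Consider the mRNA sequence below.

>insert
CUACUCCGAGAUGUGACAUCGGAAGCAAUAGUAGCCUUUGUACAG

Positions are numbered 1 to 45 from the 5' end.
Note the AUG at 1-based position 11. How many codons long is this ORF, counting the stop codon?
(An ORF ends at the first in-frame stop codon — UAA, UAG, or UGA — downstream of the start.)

Codons from position 11: AUG (11–13), UGA (14–16).
UGA is the first in-frame stop; that's 2 codons including the stop.

2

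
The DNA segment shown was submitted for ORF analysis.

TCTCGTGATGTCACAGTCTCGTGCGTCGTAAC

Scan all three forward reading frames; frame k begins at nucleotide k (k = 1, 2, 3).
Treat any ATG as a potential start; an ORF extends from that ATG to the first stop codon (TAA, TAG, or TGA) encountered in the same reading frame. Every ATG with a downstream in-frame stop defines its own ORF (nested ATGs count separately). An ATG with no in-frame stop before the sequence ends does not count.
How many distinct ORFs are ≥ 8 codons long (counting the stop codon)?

1

Frame 1: TCT CGT GAT GTC ACA GTC TCG TGC GTC GTA — no ATG→stop ORF.
Frame 2: CTC GTG ATG TCA CAG TCT CGT GCG TCG TAA — ATG at 8, stop TAA at 29 → 24 nt.
Frame 3: TCG TGA TGT CAC AGT CTC GTG CGT CGT AAC — no ATG→stop ORF.
ORFs ≥ 8 codons: frame 2 8–31 (8 codons). Count = 1.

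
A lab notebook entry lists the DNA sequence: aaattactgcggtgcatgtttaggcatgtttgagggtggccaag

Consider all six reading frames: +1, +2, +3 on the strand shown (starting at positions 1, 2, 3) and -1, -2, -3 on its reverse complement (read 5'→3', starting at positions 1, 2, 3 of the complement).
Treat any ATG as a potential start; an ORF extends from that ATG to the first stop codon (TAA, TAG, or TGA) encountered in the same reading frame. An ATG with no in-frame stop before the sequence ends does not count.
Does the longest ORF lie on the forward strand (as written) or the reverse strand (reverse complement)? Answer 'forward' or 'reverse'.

Reverse complement (5'→3'): CTTGGCCACCCTCAAACATGCCTAAACATGCACCGCAGTAATTT
Frame +1: AAA TTA CTG CGG TGC ATG TTT AGG CAT GTT TGA GGG TGG CCA — ATG at 16, stop TGA at 31 → 18 nt.
Frame +2: AAT TAC TGC GGT GCA TGT TTA GGC ATG TTT GAG GGT GGC CAA — no ATG→stop ORF.
Frame +3: ATT ACT GCG GTG CAT GTT TAG GCA TGT TTG AGG GTG GCC AAG — no ATG→stop ORF.
Frame -1: CTT GGC CAC CCT CAA ACA TGC CTA AAC ATG CAC CGC AGT AAT — no ATG→stop ORF.
Frame -2: TTG GCC ACC CTC AAA CAT GCC TAA ACA TGC ACC GCA GTA ATT — no ATG→stop ORF.
Frame -3: TGG CCA CCC TCA AAC ATG CCT AAA CAT GCA CCG CAG TAA TTT — ATG at 18, stop TAA at 39 → 24 nt.
Forward-strand max 18 nt; reverse-strand max 24 nt. The reverse strand has the longer ORF.

reverse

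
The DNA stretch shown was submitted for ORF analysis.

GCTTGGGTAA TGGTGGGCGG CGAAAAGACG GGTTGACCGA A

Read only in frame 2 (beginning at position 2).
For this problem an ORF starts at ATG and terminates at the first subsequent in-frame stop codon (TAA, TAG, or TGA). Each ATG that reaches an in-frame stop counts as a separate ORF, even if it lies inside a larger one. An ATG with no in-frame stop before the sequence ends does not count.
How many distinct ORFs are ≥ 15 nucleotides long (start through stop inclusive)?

Frame 2: CTT GGG TAA TGG TGG GCG GCG AAA AGA CGG GTT GAC CGA — no ATG→stop ORF.
No ORF reaches 15 nucleotides. Count = 0.

0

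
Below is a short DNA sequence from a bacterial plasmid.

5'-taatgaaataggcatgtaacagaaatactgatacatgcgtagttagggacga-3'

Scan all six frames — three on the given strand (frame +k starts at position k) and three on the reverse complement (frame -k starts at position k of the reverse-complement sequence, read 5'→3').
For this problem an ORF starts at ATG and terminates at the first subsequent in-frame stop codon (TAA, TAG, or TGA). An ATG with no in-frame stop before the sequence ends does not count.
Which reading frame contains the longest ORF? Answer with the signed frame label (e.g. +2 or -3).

+2

Reverse complement (5'→3'): TCGTCCCTAACTACGCATGTATCAGTATTTCTGTTACATGCCTATTTCATTA
Frame +1: TAA TGA AAT AGG CAT GTA ACA GAA ATA CTG ATA CAT GCG TAG TTA GGG ACG — no ATG→stop ORF.
Frame +2: AAT GAA ATA GGC ATG TAA CAG AAA TAC TGA TAC ATG CGT AGT TAG GGA CGA — ATG at 14, stop TAA at 17 → 6 nt; ATG at 35, stop TAG at 44 → 12 nt.
Frame +3: ATG AAA TAG GCA TGT AAC AGA AAT ACT GAT ACA TGC GTA GTT AGG GAC — ATG at 3, stop TAG at 9 → 9 nt.
Frame -1: TCG TCC CTA ACT ACG CAT GTA TCA GTA TTT CTG TTA CAT GCC TAT TTC ATT — no ATG→stop ORF.
Frame -2: CGT CCC TAA CTA CGC ATG TAT CAG TAT TTC TGT TAC ATG CCT ATT TCA TTA — no ATG→stop ORF.
Frame -3: GTC CCT AAC TAC GCA TGT ATC AGT ATT TCT GTT ACA TGC CTA TTT CAT — no ATG→stop ORF.
Longest ORF is 12 nt in frame +2 (positions 35–46).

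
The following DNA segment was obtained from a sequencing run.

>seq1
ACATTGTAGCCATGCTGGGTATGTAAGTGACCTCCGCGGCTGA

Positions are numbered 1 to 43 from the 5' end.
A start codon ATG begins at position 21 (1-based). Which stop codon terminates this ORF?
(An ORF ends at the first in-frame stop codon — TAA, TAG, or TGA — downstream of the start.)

TAA

Codons from position 21: ATG (21–23), TAA (24–26).
The first in-frame stop codon is TAA.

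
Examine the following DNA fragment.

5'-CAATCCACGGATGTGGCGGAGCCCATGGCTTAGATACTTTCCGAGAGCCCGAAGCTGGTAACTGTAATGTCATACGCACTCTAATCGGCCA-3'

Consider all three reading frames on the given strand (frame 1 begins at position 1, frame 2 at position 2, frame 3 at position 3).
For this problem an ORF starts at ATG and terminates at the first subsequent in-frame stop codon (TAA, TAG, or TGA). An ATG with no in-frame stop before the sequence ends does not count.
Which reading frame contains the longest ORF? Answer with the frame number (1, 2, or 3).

2

Frame 1: CAA TCC ACG GAT GTG GCG GAG CCC ATG GCT TAG ATA CTT TCC GAG AGC CCG AAG CTG GTA ACT GTA ATG TCA TAC GCA CTC TAA TCG GCC — ATG at 25, stop TAG at 31 → 9 nt; ATG at 67, stop TAA at 82 → 18 nt.
Frame 2: AAT CCA CGG ATG TGG CGG AGC CCA TGG CTT AGA TAC TTT CCG AGA GCC CGA AGC TGG TAA CTG TAA TGT CAT ACG CAC TCT AAT CGG CCA — ATG at 11, stop TAA at 59 → 51 nt.
Frame 3: ATC CAC GGA TGT GGC GGA GCC CAT GGC TTA GAT ACT TTC CGA GAG CCC GAA GCT GGT AAC TGT AAT GTC ATA CGC ACT CTA ATC GGC — no ATG→stop ORF.
Longest ORF is 51 nt in frame 2 (positions 11–61).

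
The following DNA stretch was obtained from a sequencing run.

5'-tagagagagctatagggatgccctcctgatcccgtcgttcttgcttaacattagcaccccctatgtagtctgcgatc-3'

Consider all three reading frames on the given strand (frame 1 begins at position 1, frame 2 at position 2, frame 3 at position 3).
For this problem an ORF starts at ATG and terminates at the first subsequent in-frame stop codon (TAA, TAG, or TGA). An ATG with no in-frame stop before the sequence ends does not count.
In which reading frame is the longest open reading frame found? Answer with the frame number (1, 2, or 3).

3

Frame 1: TAG AGA GAG CTA TAG GGA TGC CCT CCT GAT CCC GTC GTT CTT GCT TAA CAT TAG CAC CCC CTA TGT AGT CTG CGA — no ATG→stop ORF.
Frame 2: AGA GAG AGC TAT AGG GAT GCC CTC CTG ATC CCG TCG TTC TTG CTT AAC ATT AGC ACC CCC TAT GTA GTC TGC GAT — no ATG→stop ORF.
Frame 3: GAG AGA GCT ATA GGG ATG CCC TCC TGA TCC CGT CGT TCT TGC TTA ACA TTA GCA CCC CCT ATG TAG TCT GCG ATC — ATG at 18, stop TGA at 27 → 12 nt; ATG at 63, stop TAG at 66 → 6 nt.
Longest ORF is 12 nt in frame 3 (positions 18–29).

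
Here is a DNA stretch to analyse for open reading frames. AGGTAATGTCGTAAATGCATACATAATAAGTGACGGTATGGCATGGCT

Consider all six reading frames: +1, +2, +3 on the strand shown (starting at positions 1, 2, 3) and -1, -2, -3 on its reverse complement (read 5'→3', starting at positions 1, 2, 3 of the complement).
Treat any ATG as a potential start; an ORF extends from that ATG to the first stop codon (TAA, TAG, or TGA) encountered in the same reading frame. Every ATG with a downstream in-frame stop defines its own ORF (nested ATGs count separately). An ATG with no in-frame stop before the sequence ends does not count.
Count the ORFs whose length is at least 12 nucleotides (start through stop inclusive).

1

Reverse complement (5'→3'): AGCCATGCCATACCGTCACTTATTATGTATGCATTTACGACATTACCT
Frame +1: AGG TAA TGT CGT AAA TGC ATA CAT AAT AAG TGA CGG TAT GGC ATG GCT — no ATG→stop ORF.
Frame +2: GGT AAT GTC GTA AAT GCA TAC ATA ATA AGT GAC GGT ATG GCA TGG — no ATG→stop ORF.
Frame +3: GTA ATG TCG TAA ATG CAT ACA TAA TAA GTG ACG GTA TGG CAT GGC — ATG at 6, stop TAA at 12 → 9 nt; ATG at 15, stop TAA at 24 → 12 nt.
Frame -1: AGC CAT GCC ATA CCG TCA CTT ATT ATG TAT GCA TTT ACG ACA TTA CCT — no ATG→stop ORF.
Frame -2: GCC ATG CCA TAC CGT CAC TTA TTA TGT ATG CAT TTA CGA CAT TAC — no ATG→stop ORF.
Frame -3: CCA TGC CAT ACC GTC ACT TAT TAT GTA TGC ATT TAC GAC ATT ACC — no ATG→stop ORF.
ORFs ≥ 12 nucleotides: frame +3 15–26 (12 nucleotides). Count = 1.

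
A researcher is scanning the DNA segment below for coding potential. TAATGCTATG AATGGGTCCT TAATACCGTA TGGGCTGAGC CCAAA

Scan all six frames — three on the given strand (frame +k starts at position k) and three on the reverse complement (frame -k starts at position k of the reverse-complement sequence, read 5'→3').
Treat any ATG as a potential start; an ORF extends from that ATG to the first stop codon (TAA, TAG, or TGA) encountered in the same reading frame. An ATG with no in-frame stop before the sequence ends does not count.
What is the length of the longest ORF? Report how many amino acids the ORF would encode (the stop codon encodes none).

3

Reverse complement (5'→3'): TTTGGGCTCAGCCCATACGGTATTAAGGACCCATTCATAGCATTA
Frame +1: TAA TGC TAT GAA TGG GTC CTT AAT ACC GTA TGG GCT GAG CCC AAA — no ATG→stop ORF.
Frame +2: AAT GCT ATG AAT GGG TCC TTA ATA CCG TAT GGG CTG AGC CCA — no ATG→stop ORF.
Frame +3: ATG CTA TGA ATG GGT CCT TAA TAC CGT ATG GGC TGA GCC CAA — ATG at 3, stop TGA at 9 → 9 nt; ATG at 12, stop TAA at 21 → 12 nt; ATG at 30, stop TGA at 36 → 9 nt.
Frame -1: TTT GGG CTC AGC CCA TAC GGT ATT AAG GAC CCA TTC ATA GCA TTA — no ATG→stop ORF.
Frame -2: TTG GGC TCA GCC CAT ACG GTA TTA AGG ACC CAT TCA TAG CAT — no ATG→stop ORF.
Frame -3: TGG GCT CAG CCC ATA CGG TAT TAA GGA CCC ATT CAT AGC ATT — no ATG→stop ORF.
Longest: frame +3, positions 12–23, 12 nt = 4 codons = 3 aa. → 3 amino acids.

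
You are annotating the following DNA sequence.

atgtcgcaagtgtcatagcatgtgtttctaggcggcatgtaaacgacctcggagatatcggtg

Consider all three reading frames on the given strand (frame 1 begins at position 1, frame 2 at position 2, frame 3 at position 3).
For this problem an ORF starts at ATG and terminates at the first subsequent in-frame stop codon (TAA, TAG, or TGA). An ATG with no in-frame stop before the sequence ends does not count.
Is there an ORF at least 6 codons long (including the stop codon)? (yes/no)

yes

Frame 1: ATG TCG CAA GTG TCA TAG CAT GTG TTT CTA GGC GGC ATG TAA ACG ACC TCG GAG ATA TCG GTG — ATG at 1, stop TAG at 16 → 18 nt; ATG at 37, stop TAA at 40 → 6 nt.
Frame 2: TGT CGC AAG TGT CAT AGC ATG TGT TTC TAG GCG GCA TGT AAA CGA CCT CGG AGA TAT CGG — ATG at 20, stop TAG at 29 → 12 nt.
Frame 3: GTC GCA AGT GTC ATA GCA TGT GTT TCT AGG CGG CAT GTA AAC GAC CTC GGA GAT ATC GGT — no ATG→stop ORF.
Frame 1 has an ORF of 6 codons (positions 1–18) ≥ 6, so yes.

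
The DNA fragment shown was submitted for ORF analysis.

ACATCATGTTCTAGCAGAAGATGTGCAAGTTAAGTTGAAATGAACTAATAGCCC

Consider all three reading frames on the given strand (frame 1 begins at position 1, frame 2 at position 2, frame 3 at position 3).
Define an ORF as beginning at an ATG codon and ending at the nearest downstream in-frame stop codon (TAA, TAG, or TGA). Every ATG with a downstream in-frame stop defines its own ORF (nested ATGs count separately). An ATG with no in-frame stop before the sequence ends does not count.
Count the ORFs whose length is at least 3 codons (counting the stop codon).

Frame 1: ACA TCA TGT TCT AGC AGA AGA TGT GCA AGT TAA GTT GAA ATG AAC TAA TAG CCC — ATG at 40, stop TAA at 46 → 9 nt.
Frame 2: CAT CAT GTT CTA GCA GAA GAT GTG CAA GTT AAG TTG AAA TGA ACT AAT AGC — no ATG→stop ORF.
Frame 3: ATC ATG TTC TAG CAG AAG ATG TGC AAG TTA AGT TGA AAT GAA CTA ATA GCC — ATG at 6, stop TAG at 12 → 9 nt; ATG at 21, stop TGA at 36 → 18 nt.
ORFs ≥ 3 codons: frame 1 40–48 (3 codons), frame 3 6–14 (3 codons), frame 3 21–38 (6 codons). Count = 3.

3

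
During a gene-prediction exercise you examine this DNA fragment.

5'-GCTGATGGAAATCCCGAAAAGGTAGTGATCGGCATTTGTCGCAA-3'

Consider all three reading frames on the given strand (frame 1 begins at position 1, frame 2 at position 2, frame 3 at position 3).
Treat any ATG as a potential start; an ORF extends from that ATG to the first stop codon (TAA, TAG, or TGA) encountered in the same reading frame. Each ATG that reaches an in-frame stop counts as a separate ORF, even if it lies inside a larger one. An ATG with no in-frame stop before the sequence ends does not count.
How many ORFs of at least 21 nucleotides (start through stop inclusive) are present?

1

Frame 1: GCT GAT GGA AAT CCC GAA AAG GTA GTG ATC GGC ATT TGT CGC — no ATG→stop ORF.
Frame 2: CTG ATG GAA ATC CCG AAA AGG TAG TGA TCG GCA TTT GTC GCA — ATG at 5, stop TAG at 23 → 21 nt.
Frame 3: TGA TGG AAA TCC CGA AAA GGT AGT GAT CGG CAT TTG TCG CAA — no ATG→stop ORF.
ORFs ≥ 21 nucleotides: frame 2 5–25 (21 nucleotides). Count = 1.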